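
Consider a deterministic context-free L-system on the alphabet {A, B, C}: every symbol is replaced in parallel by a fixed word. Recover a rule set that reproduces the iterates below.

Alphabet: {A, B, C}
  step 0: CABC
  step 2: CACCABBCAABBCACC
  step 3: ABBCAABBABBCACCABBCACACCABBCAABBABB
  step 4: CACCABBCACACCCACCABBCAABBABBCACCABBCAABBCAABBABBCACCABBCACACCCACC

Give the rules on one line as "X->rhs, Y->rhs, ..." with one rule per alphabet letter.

  step 3 ⇒ step 4: ABBCAABBABBCACCABBCACACCABBCAABBABB ⇒ CA·C·C·ABB·CA·CA·C·C·CA·C·C·ABB·CA·ABB·ABB·CA·C·C·ABB·CA·ABB·CA·ABB·ABB·CA·C·C·ABB·CA·CA·C·C·CA·C·C
    A ↦ CA
    B ↦ C
    C ↦ ABB

A->CA, B->C, C->ABB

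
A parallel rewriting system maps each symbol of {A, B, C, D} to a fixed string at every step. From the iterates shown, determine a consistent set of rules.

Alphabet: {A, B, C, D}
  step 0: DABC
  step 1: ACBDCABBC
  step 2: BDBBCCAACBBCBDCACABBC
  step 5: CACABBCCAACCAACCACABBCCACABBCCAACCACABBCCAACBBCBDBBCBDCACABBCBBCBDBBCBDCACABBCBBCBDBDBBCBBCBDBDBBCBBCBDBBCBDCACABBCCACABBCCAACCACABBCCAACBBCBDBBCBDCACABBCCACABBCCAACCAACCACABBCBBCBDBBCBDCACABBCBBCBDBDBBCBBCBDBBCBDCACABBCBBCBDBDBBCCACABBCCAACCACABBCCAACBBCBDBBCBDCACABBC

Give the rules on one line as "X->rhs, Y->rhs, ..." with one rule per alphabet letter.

A->BD, B->CA, C->BBC, D->AC

  step 1 ⇒ step 2: ACBDCABBC ⇒ BD·BBC·CA·AC·BBC·BD·CA·CA·BBC
    A ↦ BD
    B ↦ CA
    C ↦ BBC
    D ↦ AC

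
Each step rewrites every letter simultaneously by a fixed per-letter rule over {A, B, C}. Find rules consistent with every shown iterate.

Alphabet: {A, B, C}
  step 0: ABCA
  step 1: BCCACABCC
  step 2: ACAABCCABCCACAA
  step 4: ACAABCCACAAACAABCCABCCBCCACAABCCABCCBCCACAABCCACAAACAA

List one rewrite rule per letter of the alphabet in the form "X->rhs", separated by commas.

  step 1 ⇒ step 2: BCCACABCC ⇒ AC·A·A·BCC·A·BCC·AC·A·A
    A ↦ BCC
    B ↦ AC
    C ↦ A

A->BCC, B->AC, C->A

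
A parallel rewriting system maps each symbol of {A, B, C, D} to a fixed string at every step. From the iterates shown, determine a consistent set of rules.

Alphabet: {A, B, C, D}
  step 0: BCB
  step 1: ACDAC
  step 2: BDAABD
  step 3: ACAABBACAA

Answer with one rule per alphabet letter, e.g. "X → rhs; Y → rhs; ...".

A->B, B->AC, C->D, D->AA

  step 2 ⇒ step 3: BDAABD ⇒ AC·AA·B·B·AC·AA
    A ↦ B
    B ↦ AC
    D ↦ AA
  step 0 ⇒ step 1: BCB ⇒ AC·D·AC
    C ↦ D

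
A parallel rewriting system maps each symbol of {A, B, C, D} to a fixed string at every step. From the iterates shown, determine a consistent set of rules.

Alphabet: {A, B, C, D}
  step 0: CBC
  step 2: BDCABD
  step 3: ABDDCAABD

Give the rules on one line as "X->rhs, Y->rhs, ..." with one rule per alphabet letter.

A->CA, B->A, C->D, D->BD

  step 2 ⇒ step 3: BDCABD ⇒ A·BD·D·CA·A·BD
    A ↦ CA
    B ↦ A
    C ↦ D
    D ↦ BD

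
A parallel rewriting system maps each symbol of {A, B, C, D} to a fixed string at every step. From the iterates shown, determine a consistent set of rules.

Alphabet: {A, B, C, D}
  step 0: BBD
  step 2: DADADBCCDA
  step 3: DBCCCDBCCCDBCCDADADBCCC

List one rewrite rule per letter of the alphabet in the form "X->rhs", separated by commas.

  step 2 ⇒ step 3: DADADBCCDA ⇒ DBC·CC·DBC·CC·DBC·C·DA·DA·DBC·CC
    A ↦ CC
    B ↦ C
    C ↦ DA
    D ↦ DBC

A->CC, B->C, C->DA, D->DBC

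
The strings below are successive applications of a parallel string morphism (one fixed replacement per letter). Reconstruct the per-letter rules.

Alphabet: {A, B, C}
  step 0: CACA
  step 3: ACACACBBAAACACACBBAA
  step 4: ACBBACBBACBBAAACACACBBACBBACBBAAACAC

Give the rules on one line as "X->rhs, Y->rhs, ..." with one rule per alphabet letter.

  step 3 ⇒ step 4: ACACACBBAAACACACBBAA ⇒ AC·BB·AC·BB·AC·BB·A·A·AC·AC·AC·BB·AC·BB·AC·BB·A·A·AC·AC
    A ↦ AC
    B ↦ A
    C ↦ BB

A->AC, B->A, C->BB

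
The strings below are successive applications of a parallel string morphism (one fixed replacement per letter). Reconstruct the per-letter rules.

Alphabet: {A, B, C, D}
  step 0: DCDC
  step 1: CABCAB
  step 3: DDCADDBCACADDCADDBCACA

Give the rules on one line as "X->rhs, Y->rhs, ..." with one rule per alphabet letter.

A->DBC, B->DD, C->B, D->CA

  step 0 ⇒ step 1: DCDC ⇒ CA·B·CA·B
    C ↦ B
    D ↦ CA
    A ↦ DBC  (constrained at step 1)
    B ↦ DD  (constrained at step 1)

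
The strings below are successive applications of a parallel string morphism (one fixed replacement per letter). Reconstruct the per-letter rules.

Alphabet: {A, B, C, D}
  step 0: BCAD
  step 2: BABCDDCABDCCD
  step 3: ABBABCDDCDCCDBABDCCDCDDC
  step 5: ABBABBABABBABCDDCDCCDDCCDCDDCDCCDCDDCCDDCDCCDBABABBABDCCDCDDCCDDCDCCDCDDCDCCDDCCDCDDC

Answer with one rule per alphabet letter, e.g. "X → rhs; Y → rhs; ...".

  step 2 ⇒ step 3: BABCDDCABDCCD ⇒ AB·B·AB·CD·DC·DC·CD·B·AB·DC·CD·CD·DC
    A ↦ B
    B ↦ AB
    C ↦ CD
    D ↦ DC

A->B, B->AB, C->CD, D->DC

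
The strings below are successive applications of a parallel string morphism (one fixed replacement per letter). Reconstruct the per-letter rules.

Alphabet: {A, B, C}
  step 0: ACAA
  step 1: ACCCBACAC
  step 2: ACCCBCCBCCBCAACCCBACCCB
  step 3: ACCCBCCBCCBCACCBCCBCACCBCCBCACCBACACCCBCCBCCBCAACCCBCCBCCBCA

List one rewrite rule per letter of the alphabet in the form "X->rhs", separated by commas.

  step 2 ⇒ step 3: ACCCBCCBCCBCAACCCBACCCB ⇒ AC·CCB·CCB·CCB·CA·CCB·CCB·CA·CCB·CCB·CA·CCB·AC·AC·CCB·CCB·CCB·CA·AC·CCB·CCB·CCB·CA
    A ↦ AC
    B ↦ CA
    C ↦ CCB

A->AC, B->CA, C->CCB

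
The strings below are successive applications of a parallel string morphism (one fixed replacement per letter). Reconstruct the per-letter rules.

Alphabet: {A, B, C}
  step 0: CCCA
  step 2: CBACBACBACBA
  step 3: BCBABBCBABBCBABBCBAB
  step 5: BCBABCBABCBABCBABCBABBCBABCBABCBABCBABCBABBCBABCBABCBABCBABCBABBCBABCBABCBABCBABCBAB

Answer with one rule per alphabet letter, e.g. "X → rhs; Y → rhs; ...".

  step 2 ⇒ step 3: CBACBACBACBA ⇒ B·CBA·B·B·CBA·B·B·CBA·B·B·CBA·B
    A ↦ B
    B ↦ CBA
    C ↦ B

A->B, B->CBA, C->B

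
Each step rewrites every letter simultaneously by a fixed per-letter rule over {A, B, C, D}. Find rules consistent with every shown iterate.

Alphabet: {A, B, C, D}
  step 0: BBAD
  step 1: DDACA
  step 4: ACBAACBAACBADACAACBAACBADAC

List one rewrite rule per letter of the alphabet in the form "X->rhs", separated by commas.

  step 0 ⇒ step 1: BBAD ⇒ D·D·AC·A
    A ↦ AC
    B ↦ D
    D ↦ A
    C ↦ BA  (constrained at step 1)

A->AC, B->D, C->BA, D->A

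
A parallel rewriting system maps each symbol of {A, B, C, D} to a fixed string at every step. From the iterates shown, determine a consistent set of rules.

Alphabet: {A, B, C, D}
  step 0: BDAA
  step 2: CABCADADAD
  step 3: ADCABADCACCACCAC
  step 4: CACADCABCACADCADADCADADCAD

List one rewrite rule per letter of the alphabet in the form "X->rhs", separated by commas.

A->C, B->AB, C->AD, D->AC

  step 3 ⇒ step 4: ADCABADCACCACCAC ⇒ C·AC·AD·C·AB·C·AC·AD·C·AD·AD·C·AD·AD·C·AD
    A ↦ C
    B ↦ AB
    C ↦ AD
    D ↦ AC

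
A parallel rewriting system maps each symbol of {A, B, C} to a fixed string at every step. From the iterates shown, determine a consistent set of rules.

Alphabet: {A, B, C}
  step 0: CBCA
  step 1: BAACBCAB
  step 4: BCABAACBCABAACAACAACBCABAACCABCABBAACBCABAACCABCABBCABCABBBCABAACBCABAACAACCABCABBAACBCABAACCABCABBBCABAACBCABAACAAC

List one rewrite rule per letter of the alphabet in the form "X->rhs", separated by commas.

A->CAB, B->AAC, C->B

  step 0 ⇒ step 1: CBCA ⇒ B·AAC·B·CAB
    A ↦ CAB
    B ↦ AAC
    C ↦ B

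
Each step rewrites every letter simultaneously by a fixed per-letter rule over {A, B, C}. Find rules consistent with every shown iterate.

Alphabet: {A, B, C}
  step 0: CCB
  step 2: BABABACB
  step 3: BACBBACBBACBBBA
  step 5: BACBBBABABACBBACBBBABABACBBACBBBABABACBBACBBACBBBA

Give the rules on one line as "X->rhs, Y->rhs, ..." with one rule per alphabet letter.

A->CB, B->BA, C->B

  step 2 ⇒ step 3: BABABACB ⇒ BA·CB·BA·CB·BA·CB·B·BA
    A ↦ CB
    B ↦ BA
    C ↦ B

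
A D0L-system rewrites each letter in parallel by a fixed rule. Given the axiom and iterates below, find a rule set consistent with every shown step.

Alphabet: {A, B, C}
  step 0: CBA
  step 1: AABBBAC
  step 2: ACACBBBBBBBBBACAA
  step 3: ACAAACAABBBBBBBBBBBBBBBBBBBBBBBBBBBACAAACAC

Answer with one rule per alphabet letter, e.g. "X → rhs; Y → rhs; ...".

A->AC, B->BBB, C->AA

  step 2 ⇒ step 3: ACACBBBBBBBBBACAA ⇒ AC·AA·AC·AA·BBB·BBB·BBB·BBB·BBB·BBB·BBB·BBB·BBB·AC·AA·AC·AC
    A ↦ AC
    B ↦ BBB
    C ↦ AA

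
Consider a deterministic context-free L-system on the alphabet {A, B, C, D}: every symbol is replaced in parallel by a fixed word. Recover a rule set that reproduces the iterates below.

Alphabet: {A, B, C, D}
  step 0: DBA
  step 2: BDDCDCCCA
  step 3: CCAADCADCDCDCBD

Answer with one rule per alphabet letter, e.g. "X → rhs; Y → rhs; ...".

A->BD, B->CC, C->DC, D->A

  step 2 ⇒ step 3: BDDCDCCCA ⇒ CC·A·A·DC·A·DC·DC·DC·BD
    A ↦ BD
    B ↦ CC
    C ↦ DC
    D ↦ A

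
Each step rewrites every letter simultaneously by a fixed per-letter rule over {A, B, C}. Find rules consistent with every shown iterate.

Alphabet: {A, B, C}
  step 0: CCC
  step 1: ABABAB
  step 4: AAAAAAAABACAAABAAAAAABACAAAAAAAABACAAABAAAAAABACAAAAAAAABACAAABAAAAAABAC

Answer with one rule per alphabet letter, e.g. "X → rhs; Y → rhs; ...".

A->AA, B->BAC, C->AB

  step 0 ⇒ step 1: CCC ⇒ AB·AB·AB
    C ↦ AB
    A ↦ AA  (constrained at step 1)
    B ↦ BAC  (constrained at step 1)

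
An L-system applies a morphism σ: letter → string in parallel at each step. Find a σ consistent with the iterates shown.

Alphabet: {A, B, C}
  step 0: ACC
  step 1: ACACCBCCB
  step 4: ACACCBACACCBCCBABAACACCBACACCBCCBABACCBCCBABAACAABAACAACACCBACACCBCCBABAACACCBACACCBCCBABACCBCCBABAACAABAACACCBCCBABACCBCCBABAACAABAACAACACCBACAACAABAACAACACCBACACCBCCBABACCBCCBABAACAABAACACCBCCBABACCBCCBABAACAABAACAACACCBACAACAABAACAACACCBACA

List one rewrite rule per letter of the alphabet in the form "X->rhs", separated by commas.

A->ACA, B->ABA, C->CCB

  step 0 ⇒ step 1: ACC ⇒ ACA·CCB·CCB
    A ↦ ACA
    C ↦ CCB
    B ↦ ABA  (constrained at step 1)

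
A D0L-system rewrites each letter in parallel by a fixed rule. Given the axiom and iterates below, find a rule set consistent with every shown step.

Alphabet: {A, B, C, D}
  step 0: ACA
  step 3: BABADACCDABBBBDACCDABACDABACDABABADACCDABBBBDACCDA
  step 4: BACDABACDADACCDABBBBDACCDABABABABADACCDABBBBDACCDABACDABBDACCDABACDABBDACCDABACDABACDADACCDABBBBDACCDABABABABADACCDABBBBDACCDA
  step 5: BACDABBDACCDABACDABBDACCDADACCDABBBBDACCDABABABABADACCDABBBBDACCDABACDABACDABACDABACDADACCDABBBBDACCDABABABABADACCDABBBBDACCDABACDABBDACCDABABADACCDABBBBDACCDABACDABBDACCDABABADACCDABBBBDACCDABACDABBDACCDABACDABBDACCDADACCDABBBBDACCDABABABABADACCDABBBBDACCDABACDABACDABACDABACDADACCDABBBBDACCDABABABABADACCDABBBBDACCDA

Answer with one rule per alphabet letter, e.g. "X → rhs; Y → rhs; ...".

A->CDA, B->BA, C->BB, D->DAC

  step 4 ⇒ step 5: BACDABACDADACCDABBBBDACCDABABABABADACCDABBBBDACCDABACDABBDACCDABACDABBDACCDABACDABACDADACCDABBBBDACCDABABABABADACCDABBBBDACCDA ⇒ BA·CDA·BB·DAC·CDA·BA·CDA·BB·DAC·CDA·DAC·CDA·BB·BB·DAC·CDA·BA·BA·BA·BA·DAC·CDA·BB·BB·DAC·CDA·BA·CDA·BA·CDA·BA·CDA·BA·CDA·DAC·CDA·BB·BB·DAC·CDA·BA·BA·BA·BA·DAC·CDA·BB·BB·DAC·CDA·BA·CDA·BB·DAC·CDA·BA·BA·DAC·CDA·BB·BB·DAC·CDA·BA·CDA·BB·DAC·CDA·BA·BA·DAC·CDA·BB·BB·DAC·CDA·BA·CDA·BB·DAC·CDA·BA·CDA·BB·DAC·CDA·DAC·CDA·BB·BB·DAC·CDA·BA·BA·BA·BA·DAC·CDA·BB·BB·DAC·CDA·BA·CDA·BA·CDA·BA·CDA·BA·CDA·DAC·CDA·BB·BB·DAC·CDA·BA·BA·BA·BA·DAC·CDA·BB·BB·DAC·CDA
    A ↦ CDA
    B ↦ BA
    C ↦ BB
    D ↦ DAC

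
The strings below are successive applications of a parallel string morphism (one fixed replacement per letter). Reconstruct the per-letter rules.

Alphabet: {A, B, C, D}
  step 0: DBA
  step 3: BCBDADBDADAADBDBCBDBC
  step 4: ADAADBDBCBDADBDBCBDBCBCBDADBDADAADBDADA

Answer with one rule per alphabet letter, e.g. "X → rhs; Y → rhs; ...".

A->BC, B->AD, C->A, D->BD

  step 3 ⇒ step 4: BCBDADBDADAADBDBCBDBC ⇒ AD·A·AD·BD·BC·BD·AD·BD·BC·BD·BC·BC·BD·AD·BD·AD·A·AD·BD·AD·A
    A ↦ BC
    B ↦ AD
    C ↦ A
    D ↦ BD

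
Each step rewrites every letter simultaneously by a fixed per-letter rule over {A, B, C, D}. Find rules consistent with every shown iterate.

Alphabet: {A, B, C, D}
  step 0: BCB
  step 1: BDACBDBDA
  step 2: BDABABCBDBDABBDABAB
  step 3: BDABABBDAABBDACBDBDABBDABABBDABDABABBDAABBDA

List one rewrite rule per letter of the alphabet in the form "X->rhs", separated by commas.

  step 2 ⇒ step 3: BDABABCBDBDABBDABAB ⇒ BDA·B·AB·BDA·AB·BDA·CBD·BDA·B·BDA·B·AB·BDA·BDA·B·AB·BDA·AB·BDA
    A ↦ AB
    B ↦ BDA
    C ↦ CBD
    D ↦ B

A->AB, B->BDA, C->CBD, D->B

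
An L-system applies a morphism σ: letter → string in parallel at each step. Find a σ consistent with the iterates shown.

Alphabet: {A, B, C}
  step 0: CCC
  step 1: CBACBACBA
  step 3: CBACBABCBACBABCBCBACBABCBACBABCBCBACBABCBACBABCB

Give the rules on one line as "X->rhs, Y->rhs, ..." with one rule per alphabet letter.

A->AB, B->CB, C->CBA

  step 0 ⇒ step 1: CCC ⇒ CBA·CBA·CBA
    C ↦ CBA
    A ↦ AB  (constrained at step 1)
    B ↦ CB  (constrained at step 1)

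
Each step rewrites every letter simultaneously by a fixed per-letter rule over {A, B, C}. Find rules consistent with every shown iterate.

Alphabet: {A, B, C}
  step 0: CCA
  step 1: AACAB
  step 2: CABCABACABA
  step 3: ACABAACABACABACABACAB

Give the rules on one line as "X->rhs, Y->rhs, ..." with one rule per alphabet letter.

A->CAB, B->A, C->A

  step 2 ⇒ step 3: CABCABACABA ⇒ A·CAB·A·A·CAB·A·CAB·A·CAB·A·CAB
    A ↦ CAB
    B ↦ A
    C ↦ A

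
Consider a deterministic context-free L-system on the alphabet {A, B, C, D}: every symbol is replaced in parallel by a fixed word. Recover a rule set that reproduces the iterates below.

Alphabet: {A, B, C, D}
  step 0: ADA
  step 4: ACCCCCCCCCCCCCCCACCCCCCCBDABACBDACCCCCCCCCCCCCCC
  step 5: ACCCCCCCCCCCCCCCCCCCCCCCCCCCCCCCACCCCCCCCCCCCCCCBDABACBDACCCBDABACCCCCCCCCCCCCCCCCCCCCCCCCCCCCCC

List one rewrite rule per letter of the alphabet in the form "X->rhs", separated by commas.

A->AC, B->BD, C->CC, D->AB

  step 4 ⇒ step 5: ACCCCCCCCCCCCCCCACCCCCCCBDABACBDACCCCCCCCCCCCCCC ⇒ AC·CC·CC·CC·CC·CC·CC·CC·CC·CC·CC·CC·CC·CC·CC·CC·AC·CC·CC·CC·CC·CC·CC·CC·BD·AB·AC·BD·AC·CC·BD·AB·AC·CC·CC·CC·CC·CC·CC·CC·CC·CC·CC·CC·CC·CC·CC·CC
    A ↦ AC
    B ↦ BD
    C ↦ CC
    D ↦ AB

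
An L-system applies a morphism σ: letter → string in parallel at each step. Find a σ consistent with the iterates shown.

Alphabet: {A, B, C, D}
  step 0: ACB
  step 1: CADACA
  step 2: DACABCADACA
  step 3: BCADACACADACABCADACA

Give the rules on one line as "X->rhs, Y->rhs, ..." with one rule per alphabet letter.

  step 2 ⇒ step 3: DACABCADACA ⇒ B·CA·DA·CA·CA·DA·CA·B·CA·DA·CA
    A ↦ CA
    B ↦ CA
    C ↦ DA
    D ↦ B

A->CA, B->CA, C->DA, D->B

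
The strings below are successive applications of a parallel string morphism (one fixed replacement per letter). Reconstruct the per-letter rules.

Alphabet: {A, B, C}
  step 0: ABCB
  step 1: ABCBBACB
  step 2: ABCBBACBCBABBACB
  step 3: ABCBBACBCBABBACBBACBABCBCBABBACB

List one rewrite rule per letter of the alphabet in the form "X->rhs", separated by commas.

A->AB, B->CB, C->BA

  step 2 ⇒ step 3: ABCBBACBCBABBACB ⇒ AB·CB·BA·CB·CB·AB·BA·CB·BA·CB·AB·CB·CB·AB·BA·CB
    A ↦ AB
    B ↦ CB
    C ↦ BA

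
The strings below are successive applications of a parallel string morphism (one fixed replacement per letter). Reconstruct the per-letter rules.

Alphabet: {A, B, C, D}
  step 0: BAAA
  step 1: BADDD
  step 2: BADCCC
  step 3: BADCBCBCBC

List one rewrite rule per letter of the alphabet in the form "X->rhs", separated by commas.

A->D, B->BA, C->BC, D->C

  step 2 ⇒ step 3: BADCCC ⇒ BA·D·C·BC·BC·BC
    A ↦ D
    B ↦ BA
    C ↦ BC
    D ↦ C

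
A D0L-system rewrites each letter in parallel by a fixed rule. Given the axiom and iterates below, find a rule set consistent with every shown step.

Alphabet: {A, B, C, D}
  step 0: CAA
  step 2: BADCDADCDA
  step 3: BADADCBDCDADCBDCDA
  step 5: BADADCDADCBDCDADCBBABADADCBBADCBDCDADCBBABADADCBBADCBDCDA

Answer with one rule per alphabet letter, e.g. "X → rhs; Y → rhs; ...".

A->DA, B->BA, C->B, D->DC

  step 2 ⇒ step 3: BADCDADCDA ⇒ BA·DA·DC·B·DC·DA·DC·B·DC·DA
    A ↦ DA
    B ↦ BA
    C ↦ B
    D ↦ DC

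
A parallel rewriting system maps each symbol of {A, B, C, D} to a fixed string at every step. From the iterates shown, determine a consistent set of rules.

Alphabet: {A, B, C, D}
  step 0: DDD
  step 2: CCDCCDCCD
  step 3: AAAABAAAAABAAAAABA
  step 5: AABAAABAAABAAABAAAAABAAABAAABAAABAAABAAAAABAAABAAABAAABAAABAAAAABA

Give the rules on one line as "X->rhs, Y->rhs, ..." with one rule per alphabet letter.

A->CD, B->C, C->AA, D->BA

  step 2 ⇒ step 3: CCDCCDCCD ⇒ AA·AA·BA·AA·AA·BA·AA·AA·BA
    C ↦ AA
    D ↦ BA
    A ↦ CD  (constrained at step 3)
    B ↦ C  (constrained at step 3)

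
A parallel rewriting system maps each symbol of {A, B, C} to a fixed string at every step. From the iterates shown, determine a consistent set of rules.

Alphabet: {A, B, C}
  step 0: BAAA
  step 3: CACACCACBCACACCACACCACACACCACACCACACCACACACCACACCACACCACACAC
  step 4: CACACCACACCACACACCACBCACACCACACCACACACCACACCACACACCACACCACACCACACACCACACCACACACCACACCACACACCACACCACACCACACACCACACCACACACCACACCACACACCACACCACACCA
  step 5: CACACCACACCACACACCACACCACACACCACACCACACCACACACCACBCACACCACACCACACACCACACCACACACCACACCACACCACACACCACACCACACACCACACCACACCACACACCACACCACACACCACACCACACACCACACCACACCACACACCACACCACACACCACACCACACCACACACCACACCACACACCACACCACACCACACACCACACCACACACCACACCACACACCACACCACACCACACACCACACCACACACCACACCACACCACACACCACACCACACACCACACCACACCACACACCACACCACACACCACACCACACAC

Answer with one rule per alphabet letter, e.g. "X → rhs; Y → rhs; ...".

A->CAC, B->CB, C->CA

  step 4 ⇒ step 5: CACACCACACCACACACCACBCACACCACACCACACACCACACCACACACCACACCACACCACACACCACACCACACACCACACCACACACCACACCACACCACACACCACACCACACACCACACCACACACCACACCACACCA ⇒ CA·CAC·CA·CAC·CA·CA·CAC·CA·CAC·CA·CA·CAC·CA·CAC·CA·CAC·CA·CA·CAC·CA·CB·CA·CAC·CA·CAC·CA·CA·CAC·CA·CAC·CA·CA·CAC·CA·CAC·CA·CAC·CA·CA·CAC·CA·CAC·CA·CA·CAC·CA·CAC·CA·CAC·CA·CA·CAC·CA·CAC·CA·CA·CAC·CA·CAC·CA·CA·CAC·CA·CAC·CA·CAC·CA·CA·CAC·CA·CAC·CA·CA·CAC·CA·CAC·CA·CAC·CA·CA·CAC·CA·CAC·CA·CA·CAC·CA·CAC·CA·CAC·CA·CA·CAC·CA·CAC·CA·CA·CAC·CA·CAC·CA·CA·CAC·CA·CAC·CA·CAC·CA·CA·CAC·CA·CAC·CA·CA·CAC·CA·CAC·CA·CAC·CA·CA·CAC·CA·CAC·CA·CA·CAC·CA·CAC·CA·CAC·CA·CA·CAC·CA·CAC·CA·CA·CAC·CA·CAC·CA·CA·CAC
    A ↦ CAC
    B ↦ CB
    C ↦ CA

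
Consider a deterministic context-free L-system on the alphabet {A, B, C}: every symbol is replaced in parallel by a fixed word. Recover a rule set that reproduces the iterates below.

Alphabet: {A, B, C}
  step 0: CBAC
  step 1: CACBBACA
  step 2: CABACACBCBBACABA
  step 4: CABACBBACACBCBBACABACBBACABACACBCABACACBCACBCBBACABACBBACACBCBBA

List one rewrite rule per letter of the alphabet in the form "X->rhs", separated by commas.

A->BA, B->CB, C->CA

  step 1 ⇒ step 2: CACBBACA ⇒ CA·BA·CA·CB·CB·BA·CA·BA
    A ↦ BA
    B ↦ CB
    C ↦ CA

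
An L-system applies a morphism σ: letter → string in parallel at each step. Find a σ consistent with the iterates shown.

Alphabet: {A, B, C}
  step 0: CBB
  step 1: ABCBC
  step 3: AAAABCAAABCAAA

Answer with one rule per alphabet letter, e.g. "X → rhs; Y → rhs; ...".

  step 0 ⇒ step 1: CBB ⇒ A·BC·BC
    B ↦ BC
    C ↦ A
    A ↦ AA  (constrained at step 1)

A->AA, B->BC, C->A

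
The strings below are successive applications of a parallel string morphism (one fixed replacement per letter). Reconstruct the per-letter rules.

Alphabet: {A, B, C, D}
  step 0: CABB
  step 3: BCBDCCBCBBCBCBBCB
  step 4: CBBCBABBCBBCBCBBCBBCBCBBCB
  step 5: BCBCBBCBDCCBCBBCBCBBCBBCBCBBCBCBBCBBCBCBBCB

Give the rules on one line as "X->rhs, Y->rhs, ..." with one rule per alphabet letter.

A->DC, B->CB, C->B, D->A

  step 4 ⇒ step 5: CBBCBABBCBBCBCBBCBBCBCBBCB ⇒ B·CB·CB·B·CB·DC·CB·CB·B·CB·CB·B·CB·B·CB·CB·B·CB·CB·B·CB·B·CB·CB·B·CB
    A ↦ DC
    B ↦ CB
    C ↦ B
  step 3 ⇒ step 4: BCBDCCBCBBCBCBBCB ⇒ CB·B·CB·A·B·B·CB·B·CB·CB·B·CB·B·CB·CB·B·CB
    D ↦ A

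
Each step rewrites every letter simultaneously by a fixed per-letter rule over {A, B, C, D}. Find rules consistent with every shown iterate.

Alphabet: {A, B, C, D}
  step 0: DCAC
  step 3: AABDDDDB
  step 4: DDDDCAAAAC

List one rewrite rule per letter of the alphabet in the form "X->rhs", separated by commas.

A->DD, B->C, C->B, D->A

  step 3 ⇒ step 4: AABDDDDB ⇒ DD·DD·C·A·A·A·A·C
    A ↦ DD
    B ↦ C
    D ↦ A
    C ↦ B  (constrained at step 0)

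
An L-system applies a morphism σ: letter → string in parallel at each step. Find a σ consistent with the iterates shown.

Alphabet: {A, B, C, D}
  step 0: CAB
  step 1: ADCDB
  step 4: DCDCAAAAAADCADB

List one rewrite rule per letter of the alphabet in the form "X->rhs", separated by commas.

  step 0 ⇒ step 1: CAB ⇒ A·DC·DB
    A ↦ DC
    B ↦ DB
    C ↦ A
    D ↦ A  (constrained at step 1)

A->DC, B->DB, C->A, D->A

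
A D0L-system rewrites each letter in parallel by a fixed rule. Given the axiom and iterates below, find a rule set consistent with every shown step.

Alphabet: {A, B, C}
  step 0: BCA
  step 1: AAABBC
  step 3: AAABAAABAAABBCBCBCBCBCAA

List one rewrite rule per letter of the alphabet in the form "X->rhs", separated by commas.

  step 0 ⇒ step 1: BCA ⇒ AA·AB·BC
    A ↦ BC
    B ↦ AA
    C ↦ AB

A->BC, B->AA, C->AB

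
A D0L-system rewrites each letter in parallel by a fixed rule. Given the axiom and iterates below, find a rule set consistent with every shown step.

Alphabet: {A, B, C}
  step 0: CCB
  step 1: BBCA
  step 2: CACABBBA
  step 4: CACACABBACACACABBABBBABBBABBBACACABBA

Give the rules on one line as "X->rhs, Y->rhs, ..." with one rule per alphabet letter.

  step 1 ⇒ step 2: BBCA ⇒ CA·CA·B·BBA
    A ↦ BBA
    B ↦ CA
    C ↦ B

A->BBA, B->CA, C->B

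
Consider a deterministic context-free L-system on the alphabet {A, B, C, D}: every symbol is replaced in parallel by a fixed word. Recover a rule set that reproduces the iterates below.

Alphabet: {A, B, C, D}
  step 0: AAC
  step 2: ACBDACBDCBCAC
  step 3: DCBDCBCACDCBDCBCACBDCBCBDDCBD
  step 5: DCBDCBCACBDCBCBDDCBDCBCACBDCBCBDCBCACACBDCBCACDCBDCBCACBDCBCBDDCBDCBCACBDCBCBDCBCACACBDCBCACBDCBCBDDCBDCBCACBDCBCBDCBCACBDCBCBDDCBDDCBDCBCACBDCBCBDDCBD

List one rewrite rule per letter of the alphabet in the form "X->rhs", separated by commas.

  step 2 ⇒ step 3: ACBDACBDCBCAC ⇒ DC·BD·CBC·AC·DC·BD·CBC·AC·BD·CBC·BD·DC·BD
    A ↦ DC
    B ↦ CBC
    C ↦ BD
    D ↦ AC

A->DC, B->CBC, C->BD, D->AC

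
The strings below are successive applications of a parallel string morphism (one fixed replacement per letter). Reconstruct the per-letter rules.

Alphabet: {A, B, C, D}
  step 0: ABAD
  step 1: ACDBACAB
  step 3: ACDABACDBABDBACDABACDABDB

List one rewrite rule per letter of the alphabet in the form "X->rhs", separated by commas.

  step 0 ⇒ step 1: ABAD ⇒ AC·DB·AC·AB
    A ↦ AC
    B ↦ DB
    D ↦ AB
    C ↦ D  (constrained at step 1)

A->AC, B->DB, C->D, D->AB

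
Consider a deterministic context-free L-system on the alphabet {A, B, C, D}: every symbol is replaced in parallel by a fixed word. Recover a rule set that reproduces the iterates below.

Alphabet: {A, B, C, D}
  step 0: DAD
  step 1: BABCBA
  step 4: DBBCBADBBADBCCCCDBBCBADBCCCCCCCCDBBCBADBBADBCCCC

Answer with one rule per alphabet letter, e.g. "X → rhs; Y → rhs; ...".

  step 0 ⇒ step 1: DAD ⇒ BA·BC·BA
    A ↦ BC
    D ↦ BA
    B ↦ DB  (constrained at step 1)
    C ↦ CC  (constrained at step 1)

A->BC, B->DB, C->CC, D->BA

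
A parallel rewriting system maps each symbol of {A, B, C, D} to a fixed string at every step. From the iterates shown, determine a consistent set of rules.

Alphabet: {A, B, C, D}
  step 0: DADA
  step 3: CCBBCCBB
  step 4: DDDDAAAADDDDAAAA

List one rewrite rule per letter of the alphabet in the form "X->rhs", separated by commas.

  step 3 ⇒ step 4: CCBBCCBB ⇒ DD·DD·AA·AA·DD·DD·AA·AA
    B ↦ AA
    C ↦ DD
    A ↦ B  (constrained at step 0)
    D ↦ C  (constrained at step 0)

A->B, B->AA, C->DD, D->C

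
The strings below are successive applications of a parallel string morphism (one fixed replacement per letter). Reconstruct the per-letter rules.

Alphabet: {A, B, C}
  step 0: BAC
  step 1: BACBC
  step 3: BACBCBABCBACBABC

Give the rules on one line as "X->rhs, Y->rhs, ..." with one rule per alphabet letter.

  step 0 ⇒ step 1: BAC ⇒ BA·C·BC
    A ↦ C
    B ↦ BA
    C ↦ BC

A->C, B->BA, C->BC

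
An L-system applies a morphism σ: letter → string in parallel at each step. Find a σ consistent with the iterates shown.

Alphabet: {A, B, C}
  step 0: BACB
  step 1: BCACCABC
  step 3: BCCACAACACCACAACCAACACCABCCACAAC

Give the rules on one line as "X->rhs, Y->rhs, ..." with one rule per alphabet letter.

A->AC, B->BC, C->CA

  step 0 ⇒ step 1: BACB ⇒ BC·AC·CA·BC
    A ↦ AC
    B ↦ BC
    C ↦ CA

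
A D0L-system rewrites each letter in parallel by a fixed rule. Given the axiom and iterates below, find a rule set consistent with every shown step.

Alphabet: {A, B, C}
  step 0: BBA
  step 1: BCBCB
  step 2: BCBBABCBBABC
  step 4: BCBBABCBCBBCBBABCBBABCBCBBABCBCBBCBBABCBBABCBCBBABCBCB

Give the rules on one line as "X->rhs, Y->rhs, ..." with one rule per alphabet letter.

A->B, B->BC, C->BBA

  step 1 ⇒ step 2: BCBCB ⇒ BC·BBA·BC·BBA·BC
    B ↦ BC
    C ↦ BBA
  step 0 ⇒ step 1: BBA ⇒ BC·BC·B
    A ↦ B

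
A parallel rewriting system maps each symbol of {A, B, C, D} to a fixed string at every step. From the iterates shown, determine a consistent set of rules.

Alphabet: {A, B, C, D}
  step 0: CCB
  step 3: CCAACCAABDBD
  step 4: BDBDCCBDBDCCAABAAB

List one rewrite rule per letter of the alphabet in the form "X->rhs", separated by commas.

  step 3 ⇒ step 4: CCAACCAABDBD ⇒ BD·BD·C·C·BD·BD·C·C·AA·B·AA·B
    A ↦ C
    B ↦ AA
    C ↦ BD
    D ↦ B

A->C, B->AA, C->BD, D->B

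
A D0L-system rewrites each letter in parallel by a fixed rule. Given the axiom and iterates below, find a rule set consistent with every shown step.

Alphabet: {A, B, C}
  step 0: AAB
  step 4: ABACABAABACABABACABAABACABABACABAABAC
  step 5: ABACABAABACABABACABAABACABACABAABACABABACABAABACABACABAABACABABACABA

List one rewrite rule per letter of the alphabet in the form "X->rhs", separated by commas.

  step 4 ⇒ step 5: ABACABAABACABABACABAABACABABACABAABAC ⇒ AB·AC·AB·A·AB·AC·AB·AB·AC·AB·A·AB·AC·AB·AC·AB·A·AB·AC·AB·AB·AC·AB·A·AB·AC·AB·AC·AB·A·AB·AC·AB·AB·AC·AB·A
    A ↦ AB
    B ↦ AC
    C ↦ A

A->AB, B->AC, C->A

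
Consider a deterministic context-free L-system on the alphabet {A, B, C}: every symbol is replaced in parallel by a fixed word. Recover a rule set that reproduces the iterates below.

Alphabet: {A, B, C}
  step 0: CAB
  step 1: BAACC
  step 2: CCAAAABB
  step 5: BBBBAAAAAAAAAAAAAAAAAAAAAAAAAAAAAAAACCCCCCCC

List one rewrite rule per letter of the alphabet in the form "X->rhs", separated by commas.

  step 1 ⇒ step 2: BAACC ⇒ CC·AA·AA·B·B
    A ↦ AA
    B ↦ CC
    C ↦ B

A->AA, B->CC, C->B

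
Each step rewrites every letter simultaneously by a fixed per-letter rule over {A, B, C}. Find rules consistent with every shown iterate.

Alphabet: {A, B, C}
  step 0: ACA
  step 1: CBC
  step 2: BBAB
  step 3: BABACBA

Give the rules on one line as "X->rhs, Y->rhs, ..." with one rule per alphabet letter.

A->C, B->BA, C->B

  step 2 ⇒ step 3: BBAB ⇒ BA·BA·C·BA
    A ↦ C
    B ↦ BA
  step 0 ⇒ step 1: ACA ⇒ C·B·C
    C ↦ B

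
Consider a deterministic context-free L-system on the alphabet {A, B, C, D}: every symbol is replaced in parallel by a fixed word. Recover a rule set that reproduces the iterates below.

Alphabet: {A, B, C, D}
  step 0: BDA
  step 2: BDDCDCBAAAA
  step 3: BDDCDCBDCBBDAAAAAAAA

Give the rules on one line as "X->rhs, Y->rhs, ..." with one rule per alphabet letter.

A->AA, B->BD, C->B, D->DC

  step 2 ⇒ step 3: BDDCDCBAAAA ⇒ BD·DC·DC·B·DC·B·BD·AA·AA·AA·AA
    A ↦ AA
    B ↦ BD
    C ↦ B
    D ↦ DC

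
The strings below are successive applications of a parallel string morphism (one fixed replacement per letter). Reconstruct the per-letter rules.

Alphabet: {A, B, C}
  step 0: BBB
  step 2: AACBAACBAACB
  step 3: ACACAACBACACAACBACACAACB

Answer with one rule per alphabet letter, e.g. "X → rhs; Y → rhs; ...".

  step 2 ⇒ step 3: AACBAACBAACB ⇒ AC·AC·AA·CB·AC·AC·AA·CB·AC·AC·AA·CB
    A ↦ AC
    B ↦ CB
    C ↦ AA

A->AC, B->CB, C->AA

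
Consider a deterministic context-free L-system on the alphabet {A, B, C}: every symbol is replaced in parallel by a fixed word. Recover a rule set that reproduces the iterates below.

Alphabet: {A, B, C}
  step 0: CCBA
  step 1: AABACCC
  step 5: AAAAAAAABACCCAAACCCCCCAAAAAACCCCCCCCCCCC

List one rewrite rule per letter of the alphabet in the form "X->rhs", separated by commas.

A->CC, B->BAC, C->A

  step 0 ⇒ step 1: CCBA ⇒ A·A·BAC·CC
    A ↦ CC
    B ↦ BAC
    C ↦ A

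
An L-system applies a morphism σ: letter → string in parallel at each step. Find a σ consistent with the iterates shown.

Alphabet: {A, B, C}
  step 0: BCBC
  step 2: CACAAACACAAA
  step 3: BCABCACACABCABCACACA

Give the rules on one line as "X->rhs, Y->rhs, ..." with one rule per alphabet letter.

A->CA, B->AA, C->B

  step 2 ⇒ step 3: CACAAACACAAA ⇒ B·CA·B·CA·CA·CA·B·CA·B·CA·CA·CA
    A ↦ CA
    C ↦ B
    B ↦ AA  (constrained at step 0)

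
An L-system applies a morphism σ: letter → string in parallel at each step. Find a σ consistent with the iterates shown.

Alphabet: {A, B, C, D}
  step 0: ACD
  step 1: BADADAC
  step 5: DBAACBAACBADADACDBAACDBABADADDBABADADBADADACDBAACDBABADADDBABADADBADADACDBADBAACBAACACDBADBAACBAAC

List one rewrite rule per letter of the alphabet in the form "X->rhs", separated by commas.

A->BA, B->D, C->DAD, D->AC

  step 0 ⇒ step 1: ACD ⇒ BA·DAD·AC
    A ↦ BA
    C ↦ DAD
    D ↦ AC
    B ↦ D  (constrained at step 1)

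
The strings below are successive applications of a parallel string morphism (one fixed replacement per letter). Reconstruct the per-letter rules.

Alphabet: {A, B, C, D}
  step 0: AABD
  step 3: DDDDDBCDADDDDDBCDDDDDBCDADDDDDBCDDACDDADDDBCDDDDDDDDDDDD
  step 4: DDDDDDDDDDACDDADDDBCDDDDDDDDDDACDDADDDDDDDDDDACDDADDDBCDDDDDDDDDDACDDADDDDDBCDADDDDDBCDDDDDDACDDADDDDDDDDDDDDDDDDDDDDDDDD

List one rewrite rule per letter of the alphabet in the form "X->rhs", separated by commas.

  step 3 ⇒ step 4: DDDDDBCDADDDDDBCDDDDDBCDADDDDDBCDDACDDADDDBCDDDDDDDDDDDD ⇒ DD·DD·DD·DD·DD·ACD·DA·DD·DBC·DD·DD·DD·DD·DD·ACD·DA·DD·DD·DD·DD·DD·ACD·DA·DD·DBC·DD·DD·DD·DD·DD·ACD·DA·DD·DD·DBC·DA·DD·DD·DBC·DD·DD·DD·ACD·DA·DD·DD·DD·DD·DD·DD·DD·DD·DD·DD·DD·DD
    A ↦ DBC
    B ↦ ACD
    C ↦ DA
    D ↦ DD

A->DBC, B->ACD, C->DA, D->DD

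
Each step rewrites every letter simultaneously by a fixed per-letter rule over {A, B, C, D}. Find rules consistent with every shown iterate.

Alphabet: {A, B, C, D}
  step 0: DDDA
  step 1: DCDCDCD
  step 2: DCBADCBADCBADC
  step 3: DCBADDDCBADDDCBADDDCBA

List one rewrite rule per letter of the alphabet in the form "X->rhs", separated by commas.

A->D, B->D, C->BA, D->DC

  step 2 ⇒ step 3: DCBADCBADCBADC ⇒ DC·BA·D·D·DC·BA·D·D·DC·BA·D·D·DC·BA
    A ↦ D
    B ↦ D
    C ↦ BA
    D ↦ DC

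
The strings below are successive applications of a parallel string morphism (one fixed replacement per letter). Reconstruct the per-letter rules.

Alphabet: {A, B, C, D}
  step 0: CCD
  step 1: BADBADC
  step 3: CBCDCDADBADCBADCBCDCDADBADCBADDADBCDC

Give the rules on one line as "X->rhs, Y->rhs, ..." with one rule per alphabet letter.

  step 0 ⇒ step 1: CCD ⇒ BAD·BAD·C
    C ↦ BAD
    D ↦ C
    A ↦ BCD  (constrained at step 1)
    B ↦ DAD  (constrained at step 1)

A->BCD, B->DAD, C->BAD, D->C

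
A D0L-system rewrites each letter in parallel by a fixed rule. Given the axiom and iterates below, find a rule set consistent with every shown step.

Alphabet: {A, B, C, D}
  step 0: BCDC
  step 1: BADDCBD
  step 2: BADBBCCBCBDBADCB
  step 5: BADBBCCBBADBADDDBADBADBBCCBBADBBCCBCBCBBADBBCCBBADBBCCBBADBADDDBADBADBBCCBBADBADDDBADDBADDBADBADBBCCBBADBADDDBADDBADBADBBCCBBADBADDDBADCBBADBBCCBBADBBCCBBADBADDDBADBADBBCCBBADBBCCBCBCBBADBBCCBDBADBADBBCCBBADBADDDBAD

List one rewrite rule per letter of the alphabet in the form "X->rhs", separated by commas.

A->BBC, B->BAD, C->D, D->CB

  step 1 ⇒ step 2: BADDCBD ⇒ BAD·BBC·CB·CB·D·BAD·CB
    A ↦ BBC
    B ↦ BAD
    C ↦ D
    D ↦ CB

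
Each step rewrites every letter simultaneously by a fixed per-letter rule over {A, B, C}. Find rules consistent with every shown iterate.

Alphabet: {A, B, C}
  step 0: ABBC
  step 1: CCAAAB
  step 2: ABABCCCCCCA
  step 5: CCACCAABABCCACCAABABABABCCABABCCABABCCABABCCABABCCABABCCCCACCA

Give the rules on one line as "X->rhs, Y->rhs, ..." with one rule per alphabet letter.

  step 1 ⇒ step 2: CCAAAB ⇒ AB·AB·CC·CC·CC·A
    A ↦ CC
    B ↦ A
    C ↦ AB

A->CC, B->A, C->AB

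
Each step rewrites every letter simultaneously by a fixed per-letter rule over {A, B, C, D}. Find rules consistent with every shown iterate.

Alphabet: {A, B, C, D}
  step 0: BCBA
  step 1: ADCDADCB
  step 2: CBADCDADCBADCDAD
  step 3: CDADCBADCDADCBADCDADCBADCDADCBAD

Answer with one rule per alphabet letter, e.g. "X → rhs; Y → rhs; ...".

  step 2 ⇒ step 3: CBADCDADCBADCDAD ⇒ CD·AD·CB·AD·CD·AD·CB·AD·CD·AD·CB·AD·CD·AD·CB·AD
    A ↦ CB
    B ↦ AD
    C ↦ CD
    D ↦ AD

A->CB, B->AD, C->CD, D->AD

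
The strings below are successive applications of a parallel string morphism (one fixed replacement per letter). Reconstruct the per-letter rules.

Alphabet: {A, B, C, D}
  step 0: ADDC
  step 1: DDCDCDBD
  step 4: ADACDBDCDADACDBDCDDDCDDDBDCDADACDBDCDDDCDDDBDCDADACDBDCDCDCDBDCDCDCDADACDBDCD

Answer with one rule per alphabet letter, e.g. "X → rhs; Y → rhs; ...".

  step 0 ⇒ step 1: ADDC ⇒ DD·CD·CD·BD
    A ↦ DD
    C ↦ BD
    D ↦ CD
    B ↦ ADA  (constrained at step 1)

A->DD, B->ADA, C->BD, D->CD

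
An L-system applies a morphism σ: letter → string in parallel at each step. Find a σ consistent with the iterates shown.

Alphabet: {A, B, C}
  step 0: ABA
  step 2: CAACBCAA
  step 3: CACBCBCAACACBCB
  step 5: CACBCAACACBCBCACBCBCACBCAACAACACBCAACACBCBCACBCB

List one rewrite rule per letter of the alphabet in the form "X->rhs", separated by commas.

A->CB, B->A, C->CA

  step 2 ⇒ step 3: CAACBCAA ⇒ CA·CB·CB·CA·A·CA·CB·CB
    A ↦ CB
    B ↦ A
    C ↦ CA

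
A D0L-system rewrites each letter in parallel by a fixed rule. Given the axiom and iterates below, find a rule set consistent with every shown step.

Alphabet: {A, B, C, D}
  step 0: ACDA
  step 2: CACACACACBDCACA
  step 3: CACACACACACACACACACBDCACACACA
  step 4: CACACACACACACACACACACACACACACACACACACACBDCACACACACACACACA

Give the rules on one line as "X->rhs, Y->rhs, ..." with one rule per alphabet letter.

  step 3 ⇒ step 4: CACACACACACACACACACBDCACACACA ⇒ CA·CA·CA·CA·CA·CA·CA·CA·CA·CA·CA·CA·CA·CA·CA·CA·CA·CA·CA·C·BD·CA·CA·CA·CA·CA·CA·CA·CA
    A ↦ CA
    B ↦ C
    C ↦ CA
    D ↦ BD

A->CA, B->C, C->CA, D->BD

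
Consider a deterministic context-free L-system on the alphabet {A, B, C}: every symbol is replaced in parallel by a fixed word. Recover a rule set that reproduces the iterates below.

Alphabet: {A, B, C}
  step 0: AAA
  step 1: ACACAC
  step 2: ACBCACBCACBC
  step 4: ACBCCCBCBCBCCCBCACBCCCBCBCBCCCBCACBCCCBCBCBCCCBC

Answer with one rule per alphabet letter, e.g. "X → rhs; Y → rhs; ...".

  step 1 ⇒ step 2: ACACAC ⇒ AC·BC·AC·BC·AC·BC
    A ↦ AC
    C ↦ BC
    B ↦ CC  (constrained at step 2)

A->AC, B->CC, C->BC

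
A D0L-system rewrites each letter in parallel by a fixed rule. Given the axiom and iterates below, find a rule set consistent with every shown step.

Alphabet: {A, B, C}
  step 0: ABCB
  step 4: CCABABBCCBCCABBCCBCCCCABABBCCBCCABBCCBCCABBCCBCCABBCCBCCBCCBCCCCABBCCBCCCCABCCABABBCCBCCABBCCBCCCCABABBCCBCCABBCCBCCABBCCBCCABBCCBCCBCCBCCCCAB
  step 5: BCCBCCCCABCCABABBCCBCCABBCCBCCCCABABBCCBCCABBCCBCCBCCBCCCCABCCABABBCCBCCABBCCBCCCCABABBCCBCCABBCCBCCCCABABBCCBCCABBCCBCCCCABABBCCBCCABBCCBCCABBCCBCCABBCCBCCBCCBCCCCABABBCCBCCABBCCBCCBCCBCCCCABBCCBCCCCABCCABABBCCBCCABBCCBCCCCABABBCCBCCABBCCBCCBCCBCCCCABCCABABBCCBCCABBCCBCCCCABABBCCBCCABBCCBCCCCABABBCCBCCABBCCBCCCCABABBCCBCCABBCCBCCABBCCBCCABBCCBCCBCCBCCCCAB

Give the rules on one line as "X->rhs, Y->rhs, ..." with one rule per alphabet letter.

A->CC, B->AB, C->BCC

  step 4 ⇒ step 5: CCABABBCCBCCABBCCBCCCCABABBCCBCCABBCCBCCABBCCBCCABBCCBCCBCCBCCCCABBCCBCCCCABCCABABBCCBCCABBCCBCCCCABABBCCBCCABBCCBCCABBCCBCCABBCCBCCBCCBCCCCAB ⇒ BCC·BCC·CC·AB·CC·AB·AB·BCC·BCC·AB·BCC·BCC·CC·AB·AB·BCC·BCC·AB·BCC·BCC·BCC·BCC·CC·AB·CC·AB·AB·BCC·BCC·AB·BCC·BCC·CC·AB·AB·BCC·BCC·AB·BCC·BCC·CC·AB·AB·BCC·BCC·AB·BCC·BCC·CC·AB·AB·BCC·BCC·AB·BCC·BCC·AB·BCC·BCC·AB·BCC·BCC·BCC·BCC·CC·AB·AB·BCC·BCC·AB·BCC·BCC·BCC·BCC·CC·AB·BCC·BCC·CC·AB·CC·AB·AB·BCC·BCC·AB·BCC·BCC·CC·AB·AB·BCC·BCC·AB·BCC·BCC·BCC·BCC·CC·AB·CC·AB·AB·BCC·BCC·AB·BCC·BCC·CC·AB·AB·BCC·BCC·AB·BCC·BCC·CC·AB·AB·BCC·BCC·AB·BCC·BCC·CC·AB·AB·BCC·BCC·AB·BCC·BCC·AB·BCC·BCC·AB·BCC·BCC·BCC·BCC·CC·AB
    A ↦ CC
    B ↦ AB
    C ↦ BCC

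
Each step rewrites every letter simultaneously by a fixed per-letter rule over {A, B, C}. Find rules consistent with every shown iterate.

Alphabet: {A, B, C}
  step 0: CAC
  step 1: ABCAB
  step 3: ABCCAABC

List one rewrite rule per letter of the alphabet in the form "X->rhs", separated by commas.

A->C, B->A, C->AB

  step 0 ⇒ step 1: CAC ⇒ AB·C·AB
    A ↦ C
    C ↦ AB
    B ↦ A  (constrained at step 1)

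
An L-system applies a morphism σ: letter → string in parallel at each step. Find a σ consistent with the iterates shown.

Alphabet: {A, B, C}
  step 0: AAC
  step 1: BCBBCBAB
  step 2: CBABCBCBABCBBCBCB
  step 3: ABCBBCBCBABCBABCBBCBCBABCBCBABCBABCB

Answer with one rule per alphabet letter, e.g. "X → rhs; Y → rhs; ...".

  step 2 ⇒ step 3: CBABCBCBABCBBCBCB ⇒ AB·CB·BCB·CB·AB·CB·AB·CB·BCB·CB·AB·CB·CB·AB·CB·AB·CB
    A ↦ BCB
    B ↦ CB
    C ↦ AB

A->BCB, B->CB, C->AB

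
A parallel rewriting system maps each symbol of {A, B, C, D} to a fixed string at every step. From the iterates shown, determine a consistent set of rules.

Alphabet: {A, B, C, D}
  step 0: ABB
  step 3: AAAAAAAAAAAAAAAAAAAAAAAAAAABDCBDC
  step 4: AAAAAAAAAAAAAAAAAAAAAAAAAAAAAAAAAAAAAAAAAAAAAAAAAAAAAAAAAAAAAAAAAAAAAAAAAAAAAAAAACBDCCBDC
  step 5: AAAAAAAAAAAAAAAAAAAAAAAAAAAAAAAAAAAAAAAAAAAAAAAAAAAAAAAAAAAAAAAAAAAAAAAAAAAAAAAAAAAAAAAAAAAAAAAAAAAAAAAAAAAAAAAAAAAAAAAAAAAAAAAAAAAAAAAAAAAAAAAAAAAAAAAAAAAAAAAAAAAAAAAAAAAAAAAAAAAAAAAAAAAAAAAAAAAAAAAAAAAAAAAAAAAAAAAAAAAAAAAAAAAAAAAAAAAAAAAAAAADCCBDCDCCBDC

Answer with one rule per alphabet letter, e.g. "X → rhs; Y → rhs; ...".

  step 4 ⇒ step 5: AAAAAAAAAAAAAAAAAAAAAAAAAAAAAAAAAAAAAAAAAAAAAAAAAAAAAAAAAAAAAAAAAAAAAAAAAAAAAAAAACBDCCBDC ⇒ AAA·AAA·AAA·AAA·AAA·AAA·AAA·AAA·AAA·AAA·AAA·AAA·AAA·AAA·AAA·AAA·AAA·AAA·AAA·AAA·AAA·AAA·AAA·AAA·AAA·AAA·AAA·AAA·AAA·AAA·AAA·AAA·AAA·AAA·AAA·AAA·AAA·AAA·AAA·AAA·AAA·AAA·AAA·AAA·AAA·AAA·AAA·AAA·AAA·AAA·AAA·AAA·AAA·AAA·AAA·AAA·AAA·AAA·AAA·AAA·AAA·AAA·AAA·AAA·AAA·AAA·AAA·AAA·AAA·AAA·AAA·AAA·AAA·AAA·AAA·AAA·AAA·AAA·AAA·AAA·AAA·DC·C·B·DC·DC·C·B·DC
    A ↦ AAA
    B ↦ C
    C ↦ DC
    D ↦ B

A->AAA, B->C, C->DC, D->B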